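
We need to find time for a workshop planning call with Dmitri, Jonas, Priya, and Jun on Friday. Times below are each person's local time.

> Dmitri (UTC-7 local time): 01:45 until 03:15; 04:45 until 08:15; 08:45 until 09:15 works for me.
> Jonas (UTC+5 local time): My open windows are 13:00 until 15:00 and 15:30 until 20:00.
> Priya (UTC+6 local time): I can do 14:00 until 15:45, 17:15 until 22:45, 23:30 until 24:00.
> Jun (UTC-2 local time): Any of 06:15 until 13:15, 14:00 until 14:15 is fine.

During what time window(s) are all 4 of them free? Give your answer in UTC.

08:45-09:45, 11:45-15:00

Dmitri in UTC: 08:45-10:15, 11:45-15:15, 15:45-16:15 (add 7h to convert from UTC-7).
Jonas in UTC: 08:00-10:00, 10:30-15:00 (subtract 5h to convert from UTC+5).
Priya in UTC: 08:00-09:45, 11:15-16:45, 17:30-18:00 (subtract 6h to convert from UTC+6).
Jun in UTC: 08:15-15:15, 16:00-16:15 (add 2h to convert from UTC-2).
Dmitri ∩ Jonas: 08:45-10:00, 11:45-15:00.
Dmitri ∩ Jonas ∩ Priya: 08:45-09:45, 11:45-15:00.
Dmitri ∩ Jonas ∩ Priya ∩ Jun: 08:45-09:45, 11:45-15:00.
Those are the intersection windows.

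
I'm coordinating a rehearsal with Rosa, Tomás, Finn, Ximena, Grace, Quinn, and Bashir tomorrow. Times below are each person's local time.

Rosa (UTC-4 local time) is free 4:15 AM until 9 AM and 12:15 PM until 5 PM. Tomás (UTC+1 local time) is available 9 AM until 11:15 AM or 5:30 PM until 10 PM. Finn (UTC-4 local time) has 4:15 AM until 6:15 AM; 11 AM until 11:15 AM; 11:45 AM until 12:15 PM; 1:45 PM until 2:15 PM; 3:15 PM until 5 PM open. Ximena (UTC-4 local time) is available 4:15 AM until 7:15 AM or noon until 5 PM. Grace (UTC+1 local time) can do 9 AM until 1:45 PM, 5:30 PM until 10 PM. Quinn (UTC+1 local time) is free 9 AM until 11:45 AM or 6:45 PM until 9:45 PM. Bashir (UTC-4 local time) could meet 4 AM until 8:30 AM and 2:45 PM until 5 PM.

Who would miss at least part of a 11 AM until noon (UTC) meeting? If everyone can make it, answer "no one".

Finn, Quinn, Tomás, Ximena

Rosa in UTC: 08:15-13:00, 16:15-21:00 (add 4h to convert from UTC-4).
Tomás in UTC: 08:00-10:15, 16:30-21:00 (subtract 1h to convert from UTC+1).
Finn in UTC: 08:15-10:15, 15:00-15:15, 15:45-16:15, 17:45-18:15, 19:15-21:00 (add 4h to convert from UTC-4).
Ximena in UTC: 08:15-11:15, 16:00-21:00 (add 4h to convert from UTC-4).
Grace in UTC: 08:00-12:45, 16:30-21:00 (subtract 1h to convert from UTC+1).
Quinn in UTC: 08:00-10:45, 17:45-20:45 (subtract 1h to convert from UTC+1).
Bashir in UTC: 08:00-12:30, 18:45-21:00 (add 4h to convert from UTC-4).
Rosa: free for 11:00-12:00. Tomás: not fully free for 11:00-12:00. Finn: not fully free for 11:00-12:00. Ximena: not fully free for 11:00-12:00. Grace: free for 11:00-12:00. Quinn: not fully free for 11:00-12:00. Bashir: free for 11:00-12:00.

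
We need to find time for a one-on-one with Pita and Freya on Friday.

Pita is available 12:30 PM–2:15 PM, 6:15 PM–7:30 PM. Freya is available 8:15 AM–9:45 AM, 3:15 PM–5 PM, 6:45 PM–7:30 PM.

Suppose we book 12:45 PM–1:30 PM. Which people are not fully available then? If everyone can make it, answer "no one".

Freya

Pita: free for 12:45-13:30. Freya: not fully free for 12:45-13:30.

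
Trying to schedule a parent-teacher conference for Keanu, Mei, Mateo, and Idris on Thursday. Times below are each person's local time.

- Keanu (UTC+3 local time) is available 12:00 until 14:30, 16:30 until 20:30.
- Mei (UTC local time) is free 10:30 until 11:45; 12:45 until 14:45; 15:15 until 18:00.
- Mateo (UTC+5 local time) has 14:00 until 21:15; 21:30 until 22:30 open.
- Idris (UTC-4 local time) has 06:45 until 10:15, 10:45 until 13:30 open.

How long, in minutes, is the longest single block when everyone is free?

Keanu in UTC: 09:00-11:30, 13:30-17:30 (subtract 3h to convert from UTC+3).
Mei in UTC: 10:30-11:45, 12:45-14:45, 15:15-18:00.
Mateo in UTC: 09:00-16:15, 16:30-17:30 (subtract 5h to convert from UTC+5).
Idris in UTC: 10:45-14:15, 14:45-17:30 (add 4h to convert from UTC-4).
Keanu ∩ Mei: 10:30-11:30, 13:30-14:45, 15:15-17:30.
Keanu ∩ Mei ∩ Mateo: 10:30-11:30, 13:30-14:45, 15:15-16:15, 16:30-17:30.
Keanu ∩ Mei ∩ Mateo ∩ Idris: 10:45-11:30, 13:30-14:15, 15:15-16:15, 16:30-17:30.
The longest is 15:15-16:15 at 60 minutes.

60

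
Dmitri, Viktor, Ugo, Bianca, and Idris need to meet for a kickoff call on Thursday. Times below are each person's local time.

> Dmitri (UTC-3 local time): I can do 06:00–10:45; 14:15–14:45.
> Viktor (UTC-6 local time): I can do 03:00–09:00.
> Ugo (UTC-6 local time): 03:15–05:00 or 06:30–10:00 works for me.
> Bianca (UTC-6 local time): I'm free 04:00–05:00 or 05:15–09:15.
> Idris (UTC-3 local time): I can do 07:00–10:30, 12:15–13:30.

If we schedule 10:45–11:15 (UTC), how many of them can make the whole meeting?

3

Dmitri in UTC: 09:00-13:45, 17:15-17:45 (add 3h to convert from UTC-3).
Viktor in UTC: 09:00-15:00 (add 6h to convert from UTC-6).
Ugo in UTC: 09:15-11:00, 12:30-16:00 (add 6h to convert from UTC-6).
Bianca in UTC: 10:00-11:00, 11:15-15:15 (add 6h to convert from UTC-6).
Idris in UTC: 10:00-13:30, 15:15-16:30 (add 3h to convert from UTC-3).
Dmitri, Viktor, and Idris can make the full 10:45-11:15 slot — that's 3.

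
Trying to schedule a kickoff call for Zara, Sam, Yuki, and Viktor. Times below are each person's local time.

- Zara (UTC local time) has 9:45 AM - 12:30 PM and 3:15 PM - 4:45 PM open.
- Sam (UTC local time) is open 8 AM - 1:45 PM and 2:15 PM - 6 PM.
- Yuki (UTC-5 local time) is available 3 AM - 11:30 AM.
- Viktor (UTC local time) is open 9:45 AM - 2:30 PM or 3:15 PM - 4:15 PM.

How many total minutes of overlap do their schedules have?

225

Zara in UTC: 09:45-12:30, 15:15-16:45.
Sam in UTC: 08:00-13:45, 14:15-18:00.
Yuki in UTC: 08:00-16:30 (add 5h to convert from UTC-5).
Viktor in UTC: 09:45-14:30, 15:15-16:15.
Zara ∩ Sam: 09:45-12:30, 15:15-16:45.
Zara ∩ Sam ∩ Yuki: 09:45-12:30, 15:15-16:30.
Zara ∩ Sam ∩ Yuki ∩ Viktor: 09:45-12:30, 15:15-16:15.
So the common availability across everyone is 09:45-12:30, 15:15-16:15.
Summing the common windows: 165 + 60 = 225 minutes.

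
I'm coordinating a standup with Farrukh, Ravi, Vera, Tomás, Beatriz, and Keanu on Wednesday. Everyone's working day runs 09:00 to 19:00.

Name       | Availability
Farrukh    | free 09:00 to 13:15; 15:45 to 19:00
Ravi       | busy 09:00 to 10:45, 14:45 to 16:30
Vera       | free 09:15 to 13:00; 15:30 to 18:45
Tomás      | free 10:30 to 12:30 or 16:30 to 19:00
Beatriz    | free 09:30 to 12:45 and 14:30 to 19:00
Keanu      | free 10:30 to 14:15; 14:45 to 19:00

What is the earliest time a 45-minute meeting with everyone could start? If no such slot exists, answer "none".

Farrukh free: 09:00-13:15, 15:45-19:00.
Ravi free: 10:45-14:45, 16:30-19:00 (invert busy blocks within the working day).
Vera free: 09:15-13:00, 15:30-18:45.
Tomás free: 10:30-12:30, 16:30-19:00.
Beatriz free: 09:30-12:45, 14:30-19:00.
Keanu free: 10:30-14:15, 14:45-19:00.
Farrukh ∩ Ravi: 10:45-13:15, 16:30-19:00.
Farrukh ∩ Ravi ∩ Vera: 10:45-13:00, 16:30-18:45.
Farrukh ∩ Ravi ∩ Vera ∩ Tomás: 10:45-12:30, 16:30-18:45.
Farrukh ∩ Ravi ∩ Vera ∩ Tomás ∩ Beatriz: 10:45-12:30, 16:30-18:45.
Farrukh ∩ Ravi ∩ Vera ∩ Tomás ∩ Beatriz ∩ Keanu: 10:45-12:30, 16:30-18:45.
The first common window of at least 45 minutes is 10:45-12:30, so the earliest start is 10:45.

10:45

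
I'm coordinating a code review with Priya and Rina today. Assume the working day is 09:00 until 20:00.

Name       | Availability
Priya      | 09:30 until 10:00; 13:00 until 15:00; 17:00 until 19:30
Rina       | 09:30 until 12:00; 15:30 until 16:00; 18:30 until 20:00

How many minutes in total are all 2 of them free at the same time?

90

Priya ∩ Rina: 09:30-10:00, 18:30-19:30.
Summing the common windows: 30 + 60 = 90 minutes.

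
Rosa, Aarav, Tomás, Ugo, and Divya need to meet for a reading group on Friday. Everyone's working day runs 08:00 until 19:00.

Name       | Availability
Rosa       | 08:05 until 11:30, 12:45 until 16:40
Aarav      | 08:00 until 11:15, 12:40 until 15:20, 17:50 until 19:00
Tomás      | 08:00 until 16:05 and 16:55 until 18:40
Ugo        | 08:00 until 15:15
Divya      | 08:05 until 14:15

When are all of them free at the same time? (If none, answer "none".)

Rosa ∩ Aarav: 08:05-11:15, 12:45-15:20.
Rosa ∩ Aarav ∩ Tomás: 08:05-11:15, 12:45-15:20.
Rosa ∩ Aarav ∩ Tomás ∩ Ugo: 08:05-11:15, 12:45-15:15.
Rosa ∩ Aarav ∩ Tomás ∩ Ugo ∩ Divya: 08:05-11:15, 12:45-14:15.

08:05-11:15, 12:45-14:15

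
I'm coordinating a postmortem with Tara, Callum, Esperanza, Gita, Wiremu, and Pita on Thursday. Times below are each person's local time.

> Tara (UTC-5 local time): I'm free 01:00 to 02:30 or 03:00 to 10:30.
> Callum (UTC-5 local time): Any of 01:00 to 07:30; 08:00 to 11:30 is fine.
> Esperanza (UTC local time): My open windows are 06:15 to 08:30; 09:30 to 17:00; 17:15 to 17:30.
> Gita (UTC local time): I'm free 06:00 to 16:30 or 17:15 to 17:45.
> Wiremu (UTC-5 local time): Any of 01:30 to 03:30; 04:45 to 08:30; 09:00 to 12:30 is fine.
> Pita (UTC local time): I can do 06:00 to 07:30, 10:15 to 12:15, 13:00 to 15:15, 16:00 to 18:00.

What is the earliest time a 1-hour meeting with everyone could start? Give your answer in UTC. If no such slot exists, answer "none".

06:30

Tara in UTC: 06:00-07:30, 08:00-15:30 (add 5h to convert from UTC-5).
Callum in UTC: 06:00-12:30, 13:00-16:30 (add 5h to convert from UTC-5).
Esperanza in UTC: 06:15-08:30, 09:30-17:00, 17:15-17:30.
Gita in UTC: 06:00-16:30, 17:15-17:45.
Wiremu in UTC: 06:30-08:30, 09:45-13:30, 14:00-17:30 (add 5h to convert from UTC-5).
Pita in UTC: 06:00-07:30, 10:15-12:15, 13:00-15:15, 16:00-18:00.
Tara ∩ Callum: 06:00-07:30, 08:00-12:30, 13:00-15:30.
Tara ∩ Callum ∩ Esperanza: 06:15-07:30, 08:00-08:30, 09:30-12:30, 13:00-15:30.
Tara ∩ Callum ∩ Esperanza ∩ Gita: 06:15-07:30, 08:00-08:30, 09:30-12:30, 13:00-15:30.
Tara ∩ Callum ∩ Esperanza ∩ Gita ∩ Wiremu: 06:30-07:30, 08:00-08:30, 09:45-12:30, 13:00-13:30, 14:00-15:30.
Tara ∩ Callum ∩ Esperanza ∩ Gita ∩ Wiremu ∩ Pita: 06:30-07:30, 10:15-12:15, 13:00-13:30, 14:00-15:15.
Those are the intersection windows.
The first common window of at least 60 minutes is 06:30-07:30, so the earliest start is 06:30.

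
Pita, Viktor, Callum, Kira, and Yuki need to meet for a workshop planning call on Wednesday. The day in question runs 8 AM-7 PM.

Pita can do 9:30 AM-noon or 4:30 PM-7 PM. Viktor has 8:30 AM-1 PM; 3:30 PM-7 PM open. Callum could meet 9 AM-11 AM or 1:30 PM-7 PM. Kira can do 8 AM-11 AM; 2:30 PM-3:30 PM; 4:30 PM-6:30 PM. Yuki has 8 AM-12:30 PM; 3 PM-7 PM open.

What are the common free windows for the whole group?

09:30-11:00, 16:30-18:30

Pita ∩ Viktor: 09:30-12:00, 16:30-19:00.
Pita ∩ Viktor ∩ Callum: 09:30-11:00, 16:30-19:00.
Pita ∩ Viktor ∩ Callum ∩ Kira: 09:30-11:00, 16:30-18:30.
Pita ∩ Viktor ∩ Callum ∩ Kira ∩ Yuki: 09:30-11:00, 16:30-18:30.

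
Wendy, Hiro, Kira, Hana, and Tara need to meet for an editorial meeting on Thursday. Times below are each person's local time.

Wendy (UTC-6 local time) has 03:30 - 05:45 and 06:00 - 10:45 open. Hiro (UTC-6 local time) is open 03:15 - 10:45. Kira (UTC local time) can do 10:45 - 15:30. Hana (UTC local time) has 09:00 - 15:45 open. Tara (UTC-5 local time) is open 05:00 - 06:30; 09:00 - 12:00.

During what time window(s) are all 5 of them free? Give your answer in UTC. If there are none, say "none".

Wendy in UTC: 09:30-11:45, 12:00-16:45 (add 6h to convert from UTC-6).
Hiro in UTC: 09:15-16:45 (add 6h to convert from UTC-6).
Kira in UTC: 10:45-15:30.
Hana in UTC: 09:00-15:45.
Tara in UTC: 10:00-11:30, 14:00-17:00 (add 5h to convert from UTC-5).
Wendy ∩ Hiro: 09:30-11:45, 12:00-16:45.
Wendy ∩ Hiro ∩ Kira: 10:45-11:45, 12:00-15:30.
Wendy ∩ Hiro ∩ Kira ∩ Hana: 10:45-11:45, 12:00-15:30.
Wendy ∩ Hiro ∩ Kira ∩ Hana ∩ Tara: 10:45-11:30, 14:00-15:30.
So the common availability across everyone is 10:45-11:30, 14:00-15:30.

10:45-11:30, 14:00-15:30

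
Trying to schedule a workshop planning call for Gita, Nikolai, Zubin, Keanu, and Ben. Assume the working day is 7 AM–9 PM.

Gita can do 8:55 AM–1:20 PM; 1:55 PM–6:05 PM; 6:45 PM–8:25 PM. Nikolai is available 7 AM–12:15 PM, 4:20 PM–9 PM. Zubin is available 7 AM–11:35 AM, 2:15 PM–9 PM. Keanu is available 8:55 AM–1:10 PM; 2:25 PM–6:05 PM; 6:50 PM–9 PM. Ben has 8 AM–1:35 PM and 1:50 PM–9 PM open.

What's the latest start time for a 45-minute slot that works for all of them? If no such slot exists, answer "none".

19:40

Gita ∩ Nikolai: 08:55-12:15, 16:20-18:05, 18:45-20:25.
Gita ∩ Nikolai ∩ Zubin: 08:55-11:35, 16:20-18:05, 18:45-20:25.
Gita ∩ Nikolai ∩ Zubin ∩ Keanu: 08:55-11:35, 16:20-18:05, 18:50-20:25.
Gita ∩ Nikolai ∩ Zubin ∩ Keanu ∩ Ben: 08:55-11:35, 16:20-18:05, 18:50-20:25.
The last common window of at least 45 minutes is 18:50-20:25; a 45-minute meeting can start as late as 19:40 and still end by 20:25.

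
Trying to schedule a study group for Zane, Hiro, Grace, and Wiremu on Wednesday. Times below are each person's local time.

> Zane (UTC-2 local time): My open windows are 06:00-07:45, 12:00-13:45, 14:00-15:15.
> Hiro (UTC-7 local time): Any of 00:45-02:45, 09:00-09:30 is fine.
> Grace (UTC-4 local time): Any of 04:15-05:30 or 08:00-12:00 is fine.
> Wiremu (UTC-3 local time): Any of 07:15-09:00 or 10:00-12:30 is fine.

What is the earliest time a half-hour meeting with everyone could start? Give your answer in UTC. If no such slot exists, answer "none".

none

Zane in UTC: 08:00-09:45, 14:00-15:45, 16:00-17:15 (add 2h to convert from UTC-2).
Hiro in UTC: 07:45-09:45, 16:00-16:30 (add 7h to convert from UTC-7).
Grace in UTC: 08:15-09:30, 12:00-16:00 (add 4h to convert from UTC-4).
Wiremu in UTC: 10:15-12:00, 13:00-15:30 (add 3h to convert from UTC-3).
Zane ∩ Hiro: 08:00-09:45, 16:00-16:30.
Zane ∩ Hiro ∩ Grace: 08:15-09:30.
Zane ∩ Hiro ∩ Grace ∩ Wiremu: ∅.
There is no time when everyone is free.
No common window is at least 30 minutes long.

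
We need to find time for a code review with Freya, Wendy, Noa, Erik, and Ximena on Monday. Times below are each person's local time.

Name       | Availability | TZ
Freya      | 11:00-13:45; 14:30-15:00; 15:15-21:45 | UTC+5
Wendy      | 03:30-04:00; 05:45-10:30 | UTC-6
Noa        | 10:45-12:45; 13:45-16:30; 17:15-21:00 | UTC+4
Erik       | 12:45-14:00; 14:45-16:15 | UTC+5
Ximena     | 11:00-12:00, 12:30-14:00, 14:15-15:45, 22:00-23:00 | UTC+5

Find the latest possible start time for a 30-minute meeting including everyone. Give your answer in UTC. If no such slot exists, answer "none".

Freya in UTC: 06:00-08:45, 09:30-10:00, 10:15-16:45 (subtract 5h to convert from UTC+5).
Wendy in UTC: 09:30-10:00, 11:45-16:30 (add 6h to convert from UTC-6).
Noa in UTC: 06:45-08:45, 09:45-12:30, 13:15-17:00 (subtract 4h to convert from UTC+4).
Erik in UTC: 07:45-09:00, 09:45-11:15 (subtract 5h to convert from UTC+5).
Ximena in UTC: 06:00-07:00, 07:30-09:00, 09:15-10:45, 17:00-18:00 (subtract 5h to convert from UTC+5).
Freya ∩ Wendy: 09:30-10:00, 11:45-16:30.
Freya ∩ Wendy ∩ Noa: 09:45-10:00, 11:45-12:30, 13:15-16:30.
Freya ∩ Wendy ∩ Noa ∩ Erik: 09:45-10:00.
Freya ∩ Wendy ∩ Noa ∩ Erik ∩ Ximena: 09:45-10:00.
No common window is at least 30 minutes long.

none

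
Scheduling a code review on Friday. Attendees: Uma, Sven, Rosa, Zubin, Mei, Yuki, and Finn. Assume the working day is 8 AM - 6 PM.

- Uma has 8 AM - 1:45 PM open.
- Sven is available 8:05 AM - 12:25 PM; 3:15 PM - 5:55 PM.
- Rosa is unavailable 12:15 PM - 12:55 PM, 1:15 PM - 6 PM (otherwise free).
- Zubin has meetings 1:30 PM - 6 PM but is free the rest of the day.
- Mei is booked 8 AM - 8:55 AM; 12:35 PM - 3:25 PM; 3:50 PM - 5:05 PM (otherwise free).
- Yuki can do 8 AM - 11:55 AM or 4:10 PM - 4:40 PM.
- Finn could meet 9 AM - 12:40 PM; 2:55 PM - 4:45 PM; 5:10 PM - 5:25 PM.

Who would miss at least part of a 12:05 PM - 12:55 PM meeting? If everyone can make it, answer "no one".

Finn, Mei, Rosa, Sven, Yuki

Uma free: 08:00-13:45.
Sven free: 08:05-12:25, 15:15-17:55.
Rosa free: 08:00-12:15, 12:55-13:15 (invert busy blocks within the working day).
Zubin free: 08:00-13:30 (invert busy blocks within the working day).
Mei free: 08:55-12:35, 15:25-15:50, 17:05-18:00 (invert busy blocks within the working day).
Yuki free: 08:00-11:55, 16:10-16:40.
Finn free: 09:00-12:40, 14:55-16:45, 17:10-17:25.
Uma: free for 12:05-12:55. Sven: not fully free for 12:05-12:55. Rosa: not fully free for 12:05-12:55. Zubin: free for 12:05-12:55. Mei: not fully free for 12:05-12:55. Yuki: not fully free for 12:05-12:55. Finn: not fully free for 12:05-12:55.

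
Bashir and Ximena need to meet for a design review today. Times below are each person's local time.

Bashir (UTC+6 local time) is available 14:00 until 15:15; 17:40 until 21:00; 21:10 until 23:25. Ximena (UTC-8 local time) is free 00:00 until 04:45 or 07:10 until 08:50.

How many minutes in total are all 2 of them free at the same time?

240

Bashir in UTC: 08:00-09:15, 11:40-15:00, 15:10-17:25 (subtract 6h to convert from UTC+6).
Ximena in UTC: 08:00-12:45, 15:10-16:50 (add 8h to convert from UTC-8).
Bashir ∩ Ximena: 08:00-09:15, 11:40-12:45, 15:10-16:50.
So the common availability across everyone is 08:00-09:15, 11:40-12:45, 15:10-16:50.
Summing the common windows: 75 + 65 + 100 = 240 minutes.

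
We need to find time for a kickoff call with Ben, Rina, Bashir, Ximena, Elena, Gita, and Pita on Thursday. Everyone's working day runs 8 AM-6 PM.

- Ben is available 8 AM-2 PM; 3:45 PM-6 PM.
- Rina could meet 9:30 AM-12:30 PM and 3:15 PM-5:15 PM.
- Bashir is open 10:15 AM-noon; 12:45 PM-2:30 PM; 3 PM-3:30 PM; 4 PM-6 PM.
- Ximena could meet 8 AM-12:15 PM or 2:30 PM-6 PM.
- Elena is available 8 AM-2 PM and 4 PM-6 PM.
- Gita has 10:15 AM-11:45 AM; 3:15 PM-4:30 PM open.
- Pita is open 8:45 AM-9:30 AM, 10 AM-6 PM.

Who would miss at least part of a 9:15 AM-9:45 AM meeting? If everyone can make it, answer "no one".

Bashir, Gita, Pita, Rina

Ben: free for 09:15-09:45. Rina: not fully free for 09:15-09:45. Bashir: not fully free for 09:15-09:45. Ximena: free for 09:15-09:45. Elena: free for 09:15-09:45. Gita: not fully free for 09:15-09:45. Pita: not fully free for 09:15-09:45.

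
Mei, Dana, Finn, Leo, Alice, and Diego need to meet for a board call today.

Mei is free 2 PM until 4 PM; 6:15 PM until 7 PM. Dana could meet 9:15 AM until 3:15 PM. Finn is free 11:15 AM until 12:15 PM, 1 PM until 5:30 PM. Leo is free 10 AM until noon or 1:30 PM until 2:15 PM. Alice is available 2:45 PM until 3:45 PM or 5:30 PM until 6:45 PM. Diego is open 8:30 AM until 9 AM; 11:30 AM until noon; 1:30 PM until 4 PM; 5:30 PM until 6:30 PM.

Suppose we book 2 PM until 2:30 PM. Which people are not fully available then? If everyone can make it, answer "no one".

Alice, Leo

Mei: free for 14:00-14:30. Dana: free for 14:00-14:30. Finn: free for 14:00-14:30. Leo: not fully free for 14:00-14:30. Alice: not fully free for 14:00-14:30. Diego: free for 14:00-14:30.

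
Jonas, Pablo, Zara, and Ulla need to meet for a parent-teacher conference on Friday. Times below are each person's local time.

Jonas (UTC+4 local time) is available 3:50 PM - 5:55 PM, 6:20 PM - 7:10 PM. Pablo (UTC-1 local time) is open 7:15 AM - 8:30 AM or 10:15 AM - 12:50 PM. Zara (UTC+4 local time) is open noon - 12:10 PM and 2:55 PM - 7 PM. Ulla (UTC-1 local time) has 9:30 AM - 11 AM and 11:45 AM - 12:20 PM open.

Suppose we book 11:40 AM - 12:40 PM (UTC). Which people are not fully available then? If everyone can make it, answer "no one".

Jonas, Ulla

Jonas in UTC: 11:50-13:55, 14:20-15:10 (subtract 4h to convert from UTC+4).
Pablo in UTC: 08:15-09:30, 11:15-13:50 (add 1h to convert from UTC-1).
Zara in UTC: 08:00-08:10, 10:55-15:00 (subtract 4h to convert from UTC+4).
Ulla in UTC: 10:30-12:00, 12:45-13:20 (add 1h to convert from UTC-1).
Jonas: not fully free for 11:40-12:40. Pablo: free for 11:40-12:40. Zara: free for 11:40-12:40. Ulla: not fully free for 11:40-12:40.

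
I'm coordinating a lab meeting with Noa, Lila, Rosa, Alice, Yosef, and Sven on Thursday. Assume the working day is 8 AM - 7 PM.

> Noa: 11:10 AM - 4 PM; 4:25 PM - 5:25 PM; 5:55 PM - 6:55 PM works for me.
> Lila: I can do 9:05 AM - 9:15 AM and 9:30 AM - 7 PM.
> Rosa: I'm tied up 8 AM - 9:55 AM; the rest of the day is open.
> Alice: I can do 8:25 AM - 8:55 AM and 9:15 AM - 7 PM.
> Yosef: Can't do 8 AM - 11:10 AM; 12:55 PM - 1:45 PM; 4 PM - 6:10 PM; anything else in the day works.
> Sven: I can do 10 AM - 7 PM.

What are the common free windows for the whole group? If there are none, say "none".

Noa free: 11:10-16:00, 16:25-17:25, 17:55-18:55.
Lila free: 09:05-09:15, 09:30-19:00.
Rosa free: 09:55-19:00 (invert busy blocks within the working day).
Alice free: 08:25-08:55, 09:15-19:00.
Yosef free: 11:10-12:55, 13:45-16:00, 18:10-19:00 (invert busy blocks within the working day).
Sven free: 10:00-19:00.
Noa ∩ Lila: 11:10-16:00, 16:25-17:25, 17:55-18:55.
Noa ∩ Lila ∩ Rosa: 11:10-16:00, 16:25-17:25, 17:55-18:55.
Noa ∩ Lila ∩ Rosa ∩ Alice: 11:10-16:00, 16:25-17:25, 17:55-18:55.
Noa ∩ Lila ∩ Rosa ∩ Alice ∩ Yosef: 11:10-12:55, 13:45-16:00, 18:10-18:55.
Noa ∩ Lila ∩ Rosa ∩ Alice ∩ Yosef ∩ Sven: 11:10-12:55, 13:45-16:00, 18:10-18:55.

11:10-12:55, 13:45-16:00, 18:10-18:55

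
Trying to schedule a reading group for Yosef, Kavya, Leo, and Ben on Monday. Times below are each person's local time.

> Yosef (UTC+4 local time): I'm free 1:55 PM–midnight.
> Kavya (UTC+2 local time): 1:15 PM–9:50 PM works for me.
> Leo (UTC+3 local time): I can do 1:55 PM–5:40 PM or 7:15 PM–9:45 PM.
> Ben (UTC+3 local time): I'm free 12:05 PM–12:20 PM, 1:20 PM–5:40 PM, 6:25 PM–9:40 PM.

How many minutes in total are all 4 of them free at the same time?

350

Yosef in UTC: 09:55-20:00 (subtract 4h to convert from UTC+4).
Kavya in UTC: 11:15-19:50 (subtract 2h to convert from UTC+2).
Leo in UTC: 10:55-14:40, 16:15-18:45 (subtract 3h to convert from UTC+3).
Ben in UTC: 09:05-09:20, 10:20-14:40, 15:25-18:40 (subtract 3h to convert from UTC+3).
Yosef ∩ Kavya: 11:15-19:50.
Yosef ∩ Kavya ∩ Leo: 11:15-14:40, 16:15-18:45.
Yosef ∩ Kavya ∩ Leo ∩ Ben: 11:15-14:40, 16:15-18:40.
Summing the common windows: 205 + 145 = 350 minutes.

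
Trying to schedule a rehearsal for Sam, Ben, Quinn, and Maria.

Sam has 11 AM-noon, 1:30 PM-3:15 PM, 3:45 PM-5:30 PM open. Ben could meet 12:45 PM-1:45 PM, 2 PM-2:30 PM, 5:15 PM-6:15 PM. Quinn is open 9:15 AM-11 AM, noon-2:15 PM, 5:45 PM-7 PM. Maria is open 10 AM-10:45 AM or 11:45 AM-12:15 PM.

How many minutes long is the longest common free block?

0

Sam ∩ Ben: 13:30-13:45, 14:00-14:30, 17:15-17:30.
Sam ∩ Ben ∩ Quinn: 13:30-13:45, 14:00-14:15.
Sam ∩ Ben ∩ Quinn ∩ Maria: ∅.
There is no time when everyone is free.
No common window exists, so the longest block is 0 minutes.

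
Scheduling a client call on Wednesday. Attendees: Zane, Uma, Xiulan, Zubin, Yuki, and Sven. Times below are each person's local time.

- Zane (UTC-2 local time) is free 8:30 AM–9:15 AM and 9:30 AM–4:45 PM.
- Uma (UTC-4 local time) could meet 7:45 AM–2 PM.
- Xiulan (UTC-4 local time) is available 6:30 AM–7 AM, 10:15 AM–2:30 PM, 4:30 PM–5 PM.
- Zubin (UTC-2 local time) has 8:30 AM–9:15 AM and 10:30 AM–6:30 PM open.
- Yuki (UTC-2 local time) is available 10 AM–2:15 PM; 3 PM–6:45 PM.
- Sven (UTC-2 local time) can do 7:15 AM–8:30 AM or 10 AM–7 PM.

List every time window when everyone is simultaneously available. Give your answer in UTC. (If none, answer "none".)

Zane in UTC: 10:30-11:15, 11:30-18:45 (add 2h to convert from UTC-2).
Uma in UTC: 11:45-18:00 (add 4h to convert from UTC-4).
Xiulan in UTC: 10:30-11:00, 14:15-18:30, 20:30-21:00 (add 4h to convert from UTC-4).
Zubin in UTC: 10:30-11:15, 12:30-20:30 (add 2h to convert from UTC-2).
Yuki in UTC: 12:00-16:15, 17:00-20:45 (add 2h to convert from UTC-2).
Sven in UTC: 09:15-10:30, 12:00-21:00 (add 2h to convert from UTC-2).
Zane ∩ Uma: 11:45-18:00.
Zane ∩ Uma ∩ Xiulan: 14:15-18:00.
Zane ∩ Uma ∩ Xiulan ∩ Zubin: 14:15-18:00.
Zane ∩ Uma ∩ Xiulan ∩ Zubin ∩ Yuki: 14:15-16:15, 17:00-18:00.
Zane ∩ Uma ∩ Xiulan ∩ Zubin ∩ Yuki ∩ Sven: 14:15-16:15, 17:00-18:00.

14:15-16:15, 17:00-18:00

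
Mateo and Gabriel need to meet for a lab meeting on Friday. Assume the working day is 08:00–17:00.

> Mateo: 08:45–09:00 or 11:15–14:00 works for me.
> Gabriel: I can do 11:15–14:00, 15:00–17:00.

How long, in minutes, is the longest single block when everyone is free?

Mateo ∩ Gabriel: 11:15-14:00.
The longest is 11:15-14:00 at 165 minutes.

165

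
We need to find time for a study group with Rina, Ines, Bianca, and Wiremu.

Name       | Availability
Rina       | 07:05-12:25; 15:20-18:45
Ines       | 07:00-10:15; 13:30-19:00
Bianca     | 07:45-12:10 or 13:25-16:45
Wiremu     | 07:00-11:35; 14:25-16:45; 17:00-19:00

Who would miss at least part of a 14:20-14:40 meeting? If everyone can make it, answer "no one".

Rina: not fully free for 14:20-14:40. Ines: free for 14:20-14:40. Bianca: free for 14:20-14:40. Wiremu: not fully free for 14:20-14:40.

Rina, Wiremu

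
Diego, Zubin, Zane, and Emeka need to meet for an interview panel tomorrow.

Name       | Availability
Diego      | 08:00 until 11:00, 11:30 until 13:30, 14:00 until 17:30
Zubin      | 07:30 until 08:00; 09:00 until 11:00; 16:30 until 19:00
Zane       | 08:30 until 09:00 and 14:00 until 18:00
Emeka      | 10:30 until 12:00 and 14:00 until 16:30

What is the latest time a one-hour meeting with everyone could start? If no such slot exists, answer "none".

none

Diego ∩ Zubin: 09:00-11:00, 16:30-17:30.
Diego ∩ Zubin ∩ Zane: 16:30-17:30.
Diego ∩ Zubin ∩ Zane ∩ Emeka: ∅.
There is no time when everyone is free.
No common window is at least 60 minutes long.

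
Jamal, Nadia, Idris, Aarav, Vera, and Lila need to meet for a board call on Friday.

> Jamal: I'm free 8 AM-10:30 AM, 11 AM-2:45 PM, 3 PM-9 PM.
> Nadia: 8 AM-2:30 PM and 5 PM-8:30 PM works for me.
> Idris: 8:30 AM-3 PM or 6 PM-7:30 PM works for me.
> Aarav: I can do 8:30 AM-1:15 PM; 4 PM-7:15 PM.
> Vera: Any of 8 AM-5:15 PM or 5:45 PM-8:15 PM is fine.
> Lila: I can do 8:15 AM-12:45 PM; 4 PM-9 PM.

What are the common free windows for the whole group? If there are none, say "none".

08:30-10:30, 11:00-12:45, 18:00-19:15

Jamal ∩ Nadia: 08:00-10:30, 11:00-14:30, 17:00-20:30.
Jamal ∩ Nadia ∩ Idris: 08:30-10:30, 11:00-14:30, 18:00-19:30.
Jamal ∩ Nadia ∩ Idris ∩ Aarav: 08:30-10:30, 11:00-13:15, 18:00-19:15.
Jamal ∩ Nadia ∩ Idris ∩ Aarav ∩ Vera: 08:30-10:30, 11:00-13:15, 18:00-19:15.
Jamal ∩ Nadia ∩ Idris ∩ Aarav ∩ Vera ∩ Lila: 08:30-10:30, 11:00-12:45, 18:00-19:15.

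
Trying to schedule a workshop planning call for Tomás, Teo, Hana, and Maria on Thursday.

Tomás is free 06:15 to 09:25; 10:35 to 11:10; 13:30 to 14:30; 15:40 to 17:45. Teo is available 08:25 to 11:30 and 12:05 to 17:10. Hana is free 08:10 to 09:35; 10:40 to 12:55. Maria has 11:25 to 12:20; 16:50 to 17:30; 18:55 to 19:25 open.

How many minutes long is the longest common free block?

Tomás ∩ Teo: 08:25-09:25, 10:35-11:10, 13:30-14:30, 15:40-17:10.
Tomás ∩ Teo ∩ Hana: 08:25-09:25, 10:40-11:10.
Tomás ∩ Teo ∩ Hana ∩ Maria: ∅.
There is no time when everyone is free.
No common window exists, so the longest block is 0 minutes.

0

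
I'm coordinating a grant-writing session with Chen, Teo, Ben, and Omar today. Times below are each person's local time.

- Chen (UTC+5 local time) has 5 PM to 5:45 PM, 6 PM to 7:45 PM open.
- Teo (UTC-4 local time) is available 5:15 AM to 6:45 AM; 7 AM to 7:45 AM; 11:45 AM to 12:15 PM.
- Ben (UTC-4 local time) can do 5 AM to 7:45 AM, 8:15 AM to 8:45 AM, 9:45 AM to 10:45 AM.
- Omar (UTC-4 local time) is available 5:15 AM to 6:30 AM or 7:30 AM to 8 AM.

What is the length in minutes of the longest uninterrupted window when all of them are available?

Chen in UTC: 12:00-12:45, 13:00-14:45 (subtract 5h to convert from UTC+5).
Teo in UTC: 09:15-10:45, 11:00-11:45, 15:45-16:15 (add 4h to convert from UTC-4).
Ben in UTC: 09:00-11:45, 12:15-12:45, 13:45-14:45 (add 4h to convert from UTC-4).
Omar in UTC: 09:15-10:30, 11:30-12:00 (add 4h to convert from UTC-4).
Chen ∩ Teo: ∅.
Chen ∩ Teo ∩ Ben: ∅.
Chen ∩ Teo ∩ Ben ∩ Omar: ∅.
There is no time when everyone is free.
No common window exists, so the longest block is 0 minutes.

0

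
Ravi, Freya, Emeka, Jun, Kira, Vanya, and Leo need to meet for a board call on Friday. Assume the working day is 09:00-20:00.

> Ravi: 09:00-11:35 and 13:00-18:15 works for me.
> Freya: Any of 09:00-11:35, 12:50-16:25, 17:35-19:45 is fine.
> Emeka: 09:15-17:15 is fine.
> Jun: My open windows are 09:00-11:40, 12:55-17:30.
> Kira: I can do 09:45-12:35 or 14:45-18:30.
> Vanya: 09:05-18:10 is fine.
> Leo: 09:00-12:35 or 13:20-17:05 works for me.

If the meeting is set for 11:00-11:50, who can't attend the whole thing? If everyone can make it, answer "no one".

Ravi: not fully free for 11:00-11:50. Freya: not fully free for 11:00-11:50. Emeka: free for 11:00-11:50. Jun: not fully free for 11:00-11:50. Kira: free for 11:00-11:50. Vanya: free for 11:00-11:50. Leo: free for 11:00-11:50.

Freya, Jun, Ravi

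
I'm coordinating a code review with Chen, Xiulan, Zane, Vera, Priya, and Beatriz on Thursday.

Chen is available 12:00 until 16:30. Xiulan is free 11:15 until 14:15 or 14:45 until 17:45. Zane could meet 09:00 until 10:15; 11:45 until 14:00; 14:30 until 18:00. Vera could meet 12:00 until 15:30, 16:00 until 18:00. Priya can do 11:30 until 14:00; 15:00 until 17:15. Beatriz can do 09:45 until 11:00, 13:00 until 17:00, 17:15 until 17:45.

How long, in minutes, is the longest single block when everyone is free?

60

Chen ∩ Xiulan: 12:00-14:15, 14:45-16:30.
Chen ∩ Xiulan ∩ Zane: 12:00-14:00, 14:45-16:30.
Chen ∩ Xiulan ∩ Zane ∩ Vera: 12:00-14:00, 14:45-15:30, 16:00-16:30.
Chen ∩ Xiulan ∩ Zane ∩ Vera ∩ Priya: 12:00-14:00, 15:00-15:30, 16:00-16:30.
Chen ∩ Xiulan ∩ Zane ∩ Vera ∩ Priya ∩ Beatriz: 13:00-14:00, 15:00-15:30, 16:00-16:30.
The longest is 13:00-14:00 at 60 minutes.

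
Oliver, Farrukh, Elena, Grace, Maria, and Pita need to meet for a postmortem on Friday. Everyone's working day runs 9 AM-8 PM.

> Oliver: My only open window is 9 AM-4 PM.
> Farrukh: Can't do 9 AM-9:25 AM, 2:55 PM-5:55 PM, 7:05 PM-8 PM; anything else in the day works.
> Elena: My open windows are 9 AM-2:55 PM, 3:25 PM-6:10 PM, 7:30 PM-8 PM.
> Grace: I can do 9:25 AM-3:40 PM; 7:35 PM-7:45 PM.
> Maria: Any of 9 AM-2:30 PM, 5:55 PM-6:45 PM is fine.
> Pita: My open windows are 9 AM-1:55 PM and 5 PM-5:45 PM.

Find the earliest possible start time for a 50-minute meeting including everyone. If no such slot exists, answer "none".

Oliver free: 09:00-16:00.
Farrukh free: 09:25-14:55, 17:55-19:05 (invert busy blocks within the working day).
Elena free: 09:00-14:55, 15:25-18:10, 19:30-20:00.
Grace free: 09:25-15:40, 19:35-19:45.
Maria free: 09:00-14:30, 17:55-18:45.
Pita free: 09:00-13:55, 17:00-17:45.
Oliver ∩ Farrukh: 09:25-14:55.
Oliver ∩ Farrukh ∩ Elena: 09:25-14:55.
Oliver ∩ Farrukh ∩ Elena ∩ Grace: 09:25-14:55.
Oliver ∩ Farrukh ∩ Elena ∩ Grace ∩ Maria: 09:25-14:30.
Oliver ∩ Farrukh ∩ Elena ∩ Grace ∩ Maria ∩ Pita: 09:25-13:55.
So the common availability across everyone is 09:25-13:55.
The first common window of at least 50 minutes is 09:25-13:55, so the earliest start is 09:25.

09:25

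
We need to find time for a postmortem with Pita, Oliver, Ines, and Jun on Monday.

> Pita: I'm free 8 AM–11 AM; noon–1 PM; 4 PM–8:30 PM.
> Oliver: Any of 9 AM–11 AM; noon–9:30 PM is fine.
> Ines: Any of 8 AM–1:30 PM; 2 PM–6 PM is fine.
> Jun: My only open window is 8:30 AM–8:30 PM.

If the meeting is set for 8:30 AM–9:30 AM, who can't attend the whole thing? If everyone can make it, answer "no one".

Oliver

Pita: free for 08:30-09:30. Oliver: not fully free for 08:30-09:30. Ines: free for 08:30-09:30. Jun: free for 08:30-09:30.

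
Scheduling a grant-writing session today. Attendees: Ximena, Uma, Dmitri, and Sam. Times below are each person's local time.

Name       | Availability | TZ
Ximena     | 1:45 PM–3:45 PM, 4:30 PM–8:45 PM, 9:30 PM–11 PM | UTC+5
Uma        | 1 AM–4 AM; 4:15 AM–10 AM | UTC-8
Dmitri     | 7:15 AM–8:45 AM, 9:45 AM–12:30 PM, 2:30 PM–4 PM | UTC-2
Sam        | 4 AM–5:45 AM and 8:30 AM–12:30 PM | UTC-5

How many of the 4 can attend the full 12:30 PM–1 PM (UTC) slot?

3

Ximena in UTC: 08:45-10:45, 11:30-15:45, 16:30-18:00 (subtract 5h to convert from UTC+5).
Uma in UTC: 09:00-12:00, 12:15-18:00 (add 8h to convert from UTC-8).
Dmitri in UTC: 09:15-10:45, 11:45-14:30, 16:30-18:00 (add 2h to convert from UTC-2).
Sam in UTC: 09:00-10:45, 13:30-17:30 (add 5h to convert from UTC-5).
Ximena, Uma, and Dmitri can make the full 12:30-13:00 slot — that's 3.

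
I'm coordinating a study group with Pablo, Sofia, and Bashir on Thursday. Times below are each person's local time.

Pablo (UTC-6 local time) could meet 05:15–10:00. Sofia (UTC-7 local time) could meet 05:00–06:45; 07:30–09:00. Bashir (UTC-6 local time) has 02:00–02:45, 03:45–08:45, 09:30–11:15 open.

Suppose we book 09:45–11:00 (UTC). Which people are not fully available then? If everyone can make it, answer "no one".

Pablo, Sofia

Pablo in UTC: 11:15-16:00 (add 6h to convert from UTC-6).
Sofia in UTC: 12:00-13:45, 14:30-16:00 (add 7h to convert from UTC-7).
Bashir in UTC: 08:00-08:45, 09:45-14:45, 15:30-17:15 (add 6h to convert from UTC-6).
Pablo: not fully free for 09:45-11:00. Sofia: not fully free for 09:45-11:00. Bashir: free for 09:45-11:00.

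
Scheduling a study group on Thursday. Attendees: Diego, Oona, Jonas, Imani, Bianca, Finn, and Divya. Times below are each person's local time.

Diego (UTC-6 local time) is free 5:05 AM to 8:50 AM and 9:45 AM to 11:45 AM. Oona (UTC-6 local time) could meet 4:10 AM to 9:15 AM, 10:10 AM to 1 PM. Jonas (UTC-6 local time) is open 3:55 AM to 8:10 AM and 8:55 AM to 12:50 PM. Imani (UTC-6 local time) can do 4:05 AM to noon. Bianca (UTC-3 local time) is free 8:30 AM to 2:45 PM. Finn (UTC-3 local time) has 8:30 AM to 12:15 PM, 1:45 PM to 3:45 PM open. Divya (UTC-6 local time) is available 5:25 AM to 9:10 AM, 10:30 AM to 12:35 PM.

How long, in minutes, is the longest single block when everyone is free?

160

Diego in UTC: 11:05-14:50, 15:45-17:45 (add 6h to convert from UTC-6).
Oona in UTC: 10:10-15:15, 16:10-19:00 (add 6h to convert from UTC-6).
Jonas in UTC: 09:55-14:10, 14:55-18:50 (add 6h to convert from UTC-6).
Imani in UTC: 10:05-18:00 (add 6h to convert from UTC-6).
Bianca in UTC: 11:30-17:45 (add 3h to convert from UTC-3).
Finn in UTC: 11:30-15:15, 16:45-18:45 (add 3h to convert from UTC-3).
Divya in UTC: 11:25-15:10, 16:30-18:35 (add 6h to convert from UTC-6).
Diego ∩ Oona: 11:05-14:50, 16:10-17:45.
Diego ∩ Oona ∩ Jonas: 11:05-14:10, 16:10-17:45.
Diego ∩ Oona ∩ Jonas ∩ Imani: 11:05-14:10, 16:10-17:45.
Diego ∩ Oona ∩ Jonas ∩ Imani ∩ Bianca: 11:30-14:10, 16:10-17:45.
Diego ∩ Oona ∩ Jonas ∩ Imani ∩ Bianca ∩ Finn: 11:30-14:10, 16:45-17:45.
Diego ∩ Oona ∩ Jonas ∩ Imani ∩ Bianca ∩ Finn ∩ Divya: 11:30-14:10, 16:45-17:45.
So the common availability across everyone is 11:30-14:10, 16:45-17:45.
The longest is 11:30-14:10 at 160 minutes.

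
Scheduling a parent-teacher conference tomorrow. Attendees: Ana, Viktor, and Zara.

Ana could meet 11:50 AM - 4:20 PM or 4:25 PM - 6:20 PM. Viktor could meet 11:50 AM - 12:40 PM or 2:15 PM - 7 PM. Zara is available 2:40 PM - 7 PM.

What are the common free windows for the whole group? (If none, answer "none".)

14:40-16:20, 16:25-18:20

Ana ∩ Viktor: 11:50-12:40, 14:15-16:20, 16:25-18:20.
Ana ∩ Viktor ∩ Zara: 14:40-16:20, 16:25-18:20.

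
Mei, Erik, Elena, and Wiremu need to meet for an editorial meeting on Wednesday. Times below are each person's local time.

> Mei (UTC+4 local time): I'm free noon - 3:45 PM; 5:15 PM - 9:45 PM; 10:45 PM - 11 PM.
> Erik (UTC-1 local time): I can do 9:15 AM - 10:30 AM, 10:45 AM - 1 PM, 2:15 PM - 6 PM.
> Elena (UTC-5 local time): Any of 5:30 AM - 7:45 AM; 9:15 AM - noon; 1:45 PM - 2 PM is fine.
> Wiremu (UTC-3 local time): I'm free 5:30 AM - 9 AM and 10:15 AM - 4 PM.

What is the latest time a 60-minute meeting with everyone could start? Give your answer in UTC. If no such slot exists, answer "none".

Mei in UTC: 08:00-11:45, 13:15-17:45, 18:45-19:00 (subtract 4h to convert from UTC+4).
Erik in UTC: 10:15-11:30, 11:45-14:00, 15:15-19:00 (add 1h to convert from UTC-1).
Elena in UTC: 10:30-12:45, 14:15-17:00, 18:45-19:00 (add 5h to convert from UTC-5).
Wiremu in UTC: 08:30-12:00, 13:15-19:00 (add 3h to convert from UTC-3).
Mei ∩ Erik: 10:15-11:30, 13:15-14:00, 15:15-17:45, 18:45-19:00.
Mei ∩ Erik ∩ Elena: 10:30-11:30, 15:15-17:00, 18:45-19:00.
Mei ∩ Erik ∩ Elena ∩ Wiremu: 10:30-11:30, 15:15-17:00, 18:45-19:00.
The last common window of at least 60 minutes is 15:15-17:00; a 60-minute meeting can start as late as 16:00 and still end by 17:00.

16:00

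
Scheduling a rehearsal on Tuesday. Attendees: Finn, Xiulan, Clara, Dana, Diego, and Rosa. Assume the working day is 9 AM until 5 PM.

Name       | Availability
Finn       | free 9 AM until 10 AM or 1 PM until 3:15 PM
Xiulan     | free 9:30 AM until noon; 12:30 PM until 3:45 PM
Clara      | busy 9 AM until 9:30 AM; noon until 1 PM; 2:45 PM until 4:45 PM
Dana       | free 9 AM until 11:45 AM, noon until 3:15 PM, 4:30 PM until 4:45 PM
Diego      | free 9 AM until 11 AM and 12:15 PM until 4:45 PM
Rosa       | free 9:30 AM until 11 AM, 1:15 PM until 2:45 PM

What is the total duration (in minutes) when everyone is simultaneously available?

Finn free: 09:00-10:00, 13:00-15:15.
Xiulan free: 09:30-12:00, 12:30-15:45.
Clara free: 09:30-12:00, 13:00-14:45, 16:45-17:00 (invert busy blocks within the working day).
Dana free: 09:00-11:45, 12:00-15:15, 16:30-16:45.
Diego free: 09:00-11:00, 12:15-16:45.
Rosa free: 09:30-11:00, 13:15-14:45.
Finn ∩ Xiulan: 09:30-10:00, 13:00-15:15.
Finn ∩ Xiulan ∩ Clara: 09:30-10:00, 13:00-14:45.
Finn ∩ Xiulan ∩ Clara ∩ Dana: 09:30-10:00, 13:00-14:45.
Finn ∩ Xiulan ∩ Clara ∩ Dana ∩ Diego: 09:30-10:00, 13:00-14:45.
Finn ∩ Xiulan ∩ Clara ∩ Dana ∩ Diego ∩ Rosa: 09:30-10:00, 13:15-14:45.
Summing the common windows: 30 + 90 = 120 minutes.

120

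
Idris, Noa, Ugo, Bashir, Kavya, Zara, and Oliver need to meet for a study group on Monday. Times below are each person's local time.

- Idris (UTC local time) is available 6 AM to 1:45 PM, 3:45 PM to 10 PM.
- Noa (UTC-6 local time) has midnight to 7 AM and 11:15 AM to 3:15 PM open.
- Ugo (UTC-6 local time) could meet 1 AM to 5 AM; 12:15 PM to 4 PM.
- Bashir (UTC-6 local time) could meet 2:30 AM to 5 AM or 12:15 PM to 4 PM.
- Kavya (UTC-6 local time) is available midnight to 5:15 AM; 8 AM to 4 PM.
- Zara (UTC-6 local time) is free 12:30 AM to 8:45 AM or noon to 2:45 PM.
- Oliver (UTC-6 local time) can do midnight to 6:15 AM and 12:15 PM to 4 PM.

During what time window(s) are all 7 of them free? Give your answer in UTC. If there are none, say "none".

08:30-11:00, 18:15-20:45

Idris in UTC: 06:00-13:45, 15:45-22:00.
Noa in UTC: 06:00-13:00, 17:15-21:15 (add 6h to convert from UTC-6).
Ugo in UTC: 07:00-11:00, 18:15-22:00 (add 6h to convert from UTC-6).
Bashir in UTC: 08:30-11:00, 18:15-22:00 (add 6h to convert from UTC-6).
Kavya in UTC: 06:00-11:15, 14:00-22:00 (add 6h to convert from UTC-6).
Zara in UTC: 06:30-14:45, 18:00-20:45 (add 6h to convert from UTC-6).
Oliver in UTC: 06:00-12:15, 18:15-22:00 (add 6h to convert from UTC-6).
Idris ∩ Noa: 06:00-13:00, 17:15-21:15.
Idris ∩ Noa ∩ Ugo: 07:00-11:00, 18:15-21:15.
Idris ∩ Noa ∩ Ugo ∩ Bashir: 08:30-11:00, 18:15-21:15.
Idris ∩ Noa ∩ Ugo ∩ Bashir ∩ Kavya: 08:30-11:00, 18:15-21:15.
Idris ∩ Noa ∩ Ugo ∩ Bashir ∩ Kavya ∩ Zara: 08:30-11:00, 18:15-20:45.
Idris ∩ Noa ∩ Ugo ∩ Bashir ∩ Kavya ∩ Zara ∩ Oliver: 08:30-11:00, 18:15-20:45.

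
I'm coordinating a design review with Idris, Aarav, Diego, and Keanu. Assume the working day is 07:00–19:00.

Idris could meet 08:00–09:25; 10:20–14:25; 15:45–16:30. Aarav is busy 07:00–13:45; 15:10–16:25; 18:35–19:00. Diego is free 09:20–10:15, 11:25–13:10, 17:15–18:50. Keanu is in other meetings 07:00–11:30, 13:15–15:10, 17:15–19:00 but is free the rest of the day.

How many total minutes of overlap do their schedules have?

Idris free: 08:00-09:25, 10:20-14:25, 15:45-16:30.
Aarav free: 13:45-15:10, 16:25-18:35 (invert busy blocks within the working day).
Diego free: 09:20-10:15, 11:25-13:10, 17:15-18:50.
Keanu free: 11:30-13:15, 15:10-17:15 (invert busy blocks within the working day).
Idris ∩ Aarav: 13:45-14:25, 16:25-16:30.
Idris ∩ Aarav ∩ Diego: ∅.
Idris ∩ Aarav ∩ Diego ∩ Keanu: ∅.
There is no time when everyone is free.
There is no common window, so the total is 0 minutes.

0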